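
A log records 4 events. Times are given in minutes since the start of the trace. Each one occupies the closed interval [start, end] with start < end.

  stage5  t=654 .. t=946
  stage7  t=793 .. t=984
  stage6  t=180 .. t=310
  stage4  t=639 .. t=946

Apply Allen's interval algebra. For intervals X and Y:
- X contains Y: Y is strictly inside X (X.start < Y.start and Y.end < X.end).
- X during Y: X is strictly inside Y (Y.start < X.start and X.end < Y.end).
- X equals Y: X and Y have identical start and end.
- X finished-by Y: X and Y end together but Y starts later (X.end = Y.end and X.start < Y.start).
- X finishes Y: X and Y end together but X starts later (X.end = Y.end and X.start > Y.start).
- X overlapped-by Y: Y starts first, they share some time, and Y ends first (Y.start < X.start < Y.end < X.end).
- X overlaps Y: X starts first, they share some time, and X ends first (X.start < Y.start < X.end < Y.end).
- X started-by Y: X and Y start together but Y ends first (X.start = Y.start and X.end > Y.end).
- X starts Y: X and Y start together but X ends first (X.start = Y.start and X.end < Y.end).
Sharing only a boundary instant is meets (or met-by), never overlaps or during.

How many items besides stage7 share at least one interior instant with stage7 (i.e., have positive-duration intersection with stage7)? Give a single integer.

2

Target stage7 = [t=793, t=984].
stage4 [t=639, t=946] → overlaps → counts.
stage5 [t=654, t=946] → overlaps → counts.
stage6 [t=180, t=310] → before → no.
Total: 2.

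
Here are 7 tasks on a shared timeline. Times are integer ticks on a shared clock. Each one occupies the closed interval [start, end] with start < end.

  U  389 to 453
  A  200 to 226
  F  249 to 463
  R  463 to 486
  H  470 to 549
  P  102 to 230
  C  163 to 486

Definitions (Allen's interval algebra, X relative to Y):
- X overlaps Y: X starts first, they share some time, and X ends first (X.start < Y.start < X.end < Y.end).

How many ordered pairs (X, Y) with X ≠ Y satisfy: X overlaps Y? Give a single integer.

3

Checking all 42 ordered pairs for relation 'overlaps'; matching pairs in alphabetical order:
(C, H): C overlaps H ✓
(P, C): P overlaps C ✓
(R, H): R overlaps H ✓
Count: 3.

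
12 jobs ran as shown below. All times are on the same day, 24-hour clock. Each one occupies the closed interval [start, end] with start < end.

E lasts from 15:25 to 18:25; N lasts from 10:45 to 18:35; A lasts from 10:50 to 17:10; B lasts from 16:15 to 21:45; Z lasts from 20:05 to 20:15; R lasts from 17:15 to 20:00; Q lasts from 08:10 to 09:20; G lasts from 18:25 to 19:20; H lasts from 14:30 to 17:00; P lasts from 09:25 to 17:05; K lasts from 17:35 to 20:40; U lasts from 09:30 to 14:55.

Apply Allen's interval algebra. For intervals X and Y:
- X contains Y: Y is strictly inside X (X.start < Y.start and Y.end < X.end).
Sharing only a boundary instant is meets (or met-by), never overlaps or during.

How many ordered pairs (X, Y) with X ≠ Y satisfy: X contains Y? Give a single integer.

Checking all 132 ordered pairs for relation 'contains'; matching pairs in alphabetical order:
(A, H): A contains H ✓
(B, G): B contains G ✓
(B, K): B contains K ✓
(B, R): B contains R ✓
(B, Z): B contains Z ✓
(K, G): K contains G ✓
(K, Z): K contains Z ✓
(N, A): N contains A ✓
(N, E): N contains E ✓
(N, H): N contains H ✓
(P, H): P contains H ✓
(P, U): P contains U ✓
(R, G): R contains G ✓
Count: 13.

13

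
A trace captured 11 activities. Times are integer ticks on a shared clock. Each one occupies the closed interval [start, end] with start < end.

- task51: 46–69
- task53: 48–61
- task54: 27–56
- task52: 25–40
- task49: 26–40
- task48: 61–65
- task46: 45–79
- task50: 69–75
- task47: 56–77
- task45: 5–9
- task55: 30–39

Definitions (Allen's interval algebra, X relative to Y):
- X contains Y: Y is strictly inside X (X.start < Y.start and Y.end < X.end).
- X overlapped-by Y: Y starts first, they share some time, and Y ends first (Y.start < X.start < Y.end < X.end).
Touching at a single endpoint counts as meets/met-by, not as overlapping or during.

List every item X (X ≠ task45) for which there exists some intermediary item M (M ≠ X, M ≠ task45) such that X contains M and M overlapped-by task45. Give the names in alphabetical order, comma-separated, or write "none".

none

Target task45 = [5, 9].
Intermediaries M with M overlapped-by task45: none.
Union: none.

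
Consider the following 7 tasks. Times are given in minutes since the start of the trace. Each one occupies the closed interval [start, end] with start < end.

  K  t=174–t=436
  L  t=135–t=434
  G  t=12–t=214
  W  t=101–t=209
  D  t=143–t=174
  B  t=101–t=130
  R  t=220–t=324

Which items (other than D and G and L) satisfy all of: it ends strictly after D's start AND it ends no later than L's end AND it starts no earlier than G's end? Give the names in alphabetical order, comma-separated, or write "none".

R

Conditions: its end is strictly after D's start (X.end > t=143) AND its end is no later than L's end (X.end <= t=434) AND its start is no earlier than G's end (X.start >= t=214).
B: end t=130 > t=143? ✗; end t=130 <= t=434? ✓; start t=101 >= t=214? ✗ → no.
K: end t=436 > t=143? ✓; end t=436 <= t=434? ✗; start t=174 >= t=214? ✗ → no.
R: end t=324 > t=143? ✓; end t=324 <= t=434? ✓; start t=220 >= t=214? ✓ → yes.
W: end t=209 > t=143? ✓; end t=209 <= t=434? ✓; start t=101 >= t=214? ✗ → no.
Result: R.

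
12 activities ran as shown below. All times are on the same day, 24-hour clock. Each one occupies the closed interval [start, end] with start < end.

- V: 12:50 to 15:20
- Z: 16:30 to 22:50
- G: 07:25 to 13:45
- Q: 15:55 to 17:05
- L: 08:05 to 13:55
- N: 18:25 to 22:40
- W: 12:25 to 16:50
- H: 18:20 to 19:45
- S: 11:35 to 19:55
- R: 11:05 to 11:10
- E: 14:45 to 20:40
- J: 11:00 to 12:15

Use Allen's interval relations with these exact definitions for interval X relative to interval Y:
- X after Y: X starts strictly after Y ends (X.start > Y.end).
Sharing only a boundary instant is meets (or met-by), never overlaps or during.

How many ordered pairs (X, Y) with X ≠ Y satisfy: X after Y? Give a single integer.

33

Checking all 132 ordered pairs for relation 'after'; matching pairs in alphabetical order:
(E, G): E after G ✓
(E, J): E after J ✓
(E, L): E after L ✓
(E, R): E after R ✓
(H, G): H after G ✓
(H, J): H after J ✓
(H, L): H after L ✓
(H, Q): H after Q ✓
(H, R): H after R ✓
(H, V): H after V ✓
(H, W): H after W ✓
(N, G): N after G ✓
(N, J): N after J ✓
(N, L): N after L ✓
(N, Q): N after Q ✓
(N, R): N after R ✓
(N, V): N after V ✓
(N, W): N after W ✓
(Q, G): Q after G ✓
(Q, J): Q after J ✓
(Q, L): Q after L ✓
(Q, R): Q after R ✓
(Q, V): Q after V ✓
(S, R): S after R ✓
... plus 9 further pairs not listed.
Count: 33.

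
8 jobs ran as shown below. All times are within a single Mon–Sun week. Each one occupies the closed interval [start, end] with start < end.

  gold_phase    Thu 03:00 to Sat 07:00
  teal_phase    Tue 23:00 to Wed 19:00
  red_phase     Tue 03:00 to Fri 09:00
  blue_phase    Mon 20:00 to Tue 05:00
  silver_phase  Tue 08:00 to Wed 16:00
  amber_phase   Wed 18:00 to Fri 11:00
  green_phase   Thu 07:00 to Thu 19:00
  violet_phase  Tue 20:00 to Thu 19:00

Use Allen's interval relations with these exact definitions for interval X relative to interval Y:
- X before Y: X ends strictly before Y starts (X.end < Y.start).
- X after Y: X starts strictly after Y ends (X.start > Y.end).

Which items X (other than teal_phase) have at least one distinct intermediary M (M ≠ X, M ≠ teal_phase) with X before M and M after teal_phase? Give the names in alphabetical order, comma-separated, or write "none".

Target teal_phase = [Tue 23:00, Wed 19:00].
Intermediaries M with M after teal_phase: gold_phase, green_phase.
Via gold_phase — items with X before gold_phase: blue_phase, silver_phase.
Via green_phase — items with X before green_phase: blue_phase, silver_phase.
Union: blue_phase, silver_phase.

blue_phase, silver_phase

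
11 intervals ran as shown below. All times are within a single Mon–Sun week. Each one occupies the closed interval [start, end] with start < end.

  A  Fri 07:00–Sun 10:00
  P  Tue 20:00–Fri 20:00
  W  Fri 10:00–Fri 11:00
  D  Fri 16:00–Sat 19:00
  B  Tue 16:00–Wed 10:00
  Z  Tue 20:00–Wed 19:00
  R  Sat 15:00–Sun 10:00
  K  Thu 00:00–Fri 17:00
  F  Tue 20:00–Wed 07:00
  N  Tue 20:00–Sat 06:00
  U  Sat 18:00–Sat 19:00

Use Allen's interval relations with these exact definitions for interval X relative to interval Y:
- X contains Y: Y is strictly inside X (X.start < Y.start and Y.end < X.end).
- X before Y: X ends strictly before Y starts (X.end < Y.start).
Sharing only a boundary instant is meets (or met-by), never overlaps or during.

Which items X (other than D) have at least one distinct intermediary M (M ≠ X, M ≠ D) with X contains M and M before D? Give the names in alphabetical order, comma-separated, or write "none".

A, B, K, N, P

Target D = [Fri 16:00, Sat 19:00].
Intermediaries M with M before D: B, F, W, Z.
Via B — items with X contains B: none.
Via F — items with X contains F: B.
Via W — items with X contains W: A, K, N, P.
Via Z — items with X contains Z: none.
Union: A, B, K, N, P.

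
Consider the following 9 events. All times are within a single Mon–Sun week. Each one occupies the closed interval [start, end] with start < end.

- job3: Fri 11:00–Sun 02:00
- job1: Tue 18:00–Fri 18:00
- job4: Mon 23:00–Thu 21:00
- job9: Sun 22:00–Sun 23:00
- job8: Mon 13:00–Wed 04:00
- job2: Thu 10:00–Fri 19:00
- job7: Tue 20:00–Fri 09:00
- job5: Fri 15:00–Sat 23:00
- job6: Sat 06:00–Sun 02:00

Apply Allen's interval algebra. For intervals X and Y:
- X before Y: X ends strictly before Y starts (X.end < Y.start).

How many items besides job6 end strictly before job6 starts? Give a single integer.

5

Target job6 = [Sat 06:00, Sun 02:00].
job1 [Tue 18:00, Fri 18:00] → before → counts.
job2 [Thu 10:00, Fri 19:00] → before → counts.
job3 [Fri 11:00, Sun 02:00] → finished-by → no.
job4 [Mon 23:00, Thu 21:00] → before → counts.
job5 [Fri 15:00, Sat 23:00] → overlaps → no.
job7 [Tue 20:00, Fri 09:00] → before → counts.
job8 [Mon 13:00, Wed 04:00] → before → counts.
job9 [Sun 22:00, Sun 23:00] → after → no.
Total: 5.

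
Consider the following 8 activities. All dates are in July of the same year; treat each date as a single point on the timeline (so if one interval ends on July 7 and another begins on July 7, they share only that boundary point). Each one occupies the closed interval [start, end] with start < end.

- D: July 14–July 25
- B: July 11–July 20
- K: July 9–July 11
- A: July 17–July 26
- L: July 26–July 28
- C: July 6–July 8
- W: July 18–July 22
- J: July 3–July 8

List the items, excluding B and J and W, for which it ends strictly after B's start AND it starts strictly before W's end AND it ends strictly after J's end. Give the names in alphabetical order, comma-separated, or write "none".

A, D

Conditions: its end is strictly after B's start (X.end > July 11) AND its start is strictly before W's end (X.start < July 22) AND its end is strictly after J's end (X.end > July 8).
A: end July 26 > July 11? ✓; start July 17 < July 22? ✓; end July 26 > July 8? ✓ → yes.
C: end July 8 > July 11? ✗; start July 6 < July 22? ✓; end July 8 > July 8? ✗ → no.
D: end July 25 > July 11? ✓; start July 14 < July 22? ✓; end July 25 > July 8? ✓ → yes.
K: end July 11 > July 11? ✗; start July 9 < July 22? ✓; end July 11 > July 8? ✓ → no.
L: end July 28 > July 11? ✓; start July 26 < July 22? ✗; end July 28 > July 8? ✓ → no.
Result: A, D.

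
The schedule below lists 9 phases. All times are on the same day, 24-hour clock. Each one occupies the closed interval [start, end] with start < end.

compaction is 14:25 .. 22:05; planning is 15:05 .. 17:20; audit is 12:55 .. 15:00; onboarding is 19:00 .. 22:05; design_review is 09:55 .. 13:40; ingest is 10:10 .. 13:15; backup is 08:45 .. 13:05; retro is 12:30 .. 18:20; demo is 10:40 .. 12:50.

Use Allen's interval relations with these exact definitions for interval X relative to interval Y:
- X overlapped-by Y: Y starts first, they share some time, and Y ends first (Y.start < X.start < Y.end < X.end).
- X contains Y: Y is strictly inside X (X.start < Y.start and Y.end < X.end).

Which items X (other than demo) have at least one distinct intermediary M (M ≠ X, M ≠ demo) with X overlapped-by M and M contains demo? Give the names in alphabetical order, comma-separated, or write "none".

Target demo = [10:40, 12:50].
Intermediaries M with M contains demo: backup, design_review, ingest.
Via backup — items with X overlapped-by backup: audit, design_review, ingest, retro.
Via design_review — items with X overlapped-by design_review: audit, retro.
Via ingest — items with X overlapped-by ingest: audit, retro.
Union: audit, design_review, ingest, retro.

audit, design_review, ingest, retro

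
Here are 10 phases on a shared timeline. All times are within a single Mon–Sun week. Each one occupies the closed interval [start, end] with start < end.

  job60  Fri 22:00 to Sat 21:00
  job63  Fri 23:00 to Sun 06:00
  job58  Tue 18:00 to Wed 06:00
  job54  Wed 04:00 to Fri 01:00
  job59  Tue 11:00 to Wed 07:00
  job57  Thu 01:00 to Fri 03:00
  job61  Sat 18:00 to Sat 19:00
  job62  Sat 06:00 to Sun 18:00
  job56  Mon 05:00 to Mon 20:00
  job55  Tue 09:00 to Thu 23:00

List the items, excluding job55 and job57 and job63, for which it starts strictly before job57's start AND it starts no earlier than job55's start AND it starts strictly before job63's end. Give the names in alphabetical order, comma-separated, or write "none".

Conditions: its start is strictly before job57's start (X.start < Thu 01:00) AND its start is no earlier than job55's start (X.start >= Tue 09:00) AND its start is strictly before job63's end (X.start < Sun 06:00).
job54: start Wed 04:00 < Thu 01:00? ✓; start Wed 04:00 >= Tue 09:00? ✓; start Wed 04:00 < Sun 06:00? ✓ → yes.
job56: start Mon 05:00 < Thu 01:00? ✓; start Mon 05:00 >= Tue 09:00? ✗; start Mon 05:00 < Sun 06:00? ✓ → no.
job58: start Tue 18:00 < Thu 01:00? ✓; start Tue 18:00 >= Tue 09:00? ✓; start Tue 18:00 < Sun 06:00? ✓ → yes.
job59: start Tue 11:00 < Thu 01:00? ✓; start Tue 11:00 >= Tue 09:00? ✓; start Tue 11:00 < Sun 06:00? ✓ → yes.
job60: start Fri 22:00 < Thu 01:00? ✗; start Fri 22:00 >= Tue 09:00? ✓; start Fri 22:00 < Sun 06:00? ✓ → no.
job61: start Sat 18:00 < Thu 01:00? ✗; start Sat 18:00 >= Tue 09:00? ✓; start Sat 18:00 < Sun 06:00? ✓ → no.
job62: start Sat 06:00 < Thu 01:00? ✗; start Sat 06:00 >= Tue 09:00? ✓; start Sat 06:00 < Sun 06:00? ✓ → no.
Result: job54, job58, job59.

job54, job58, job59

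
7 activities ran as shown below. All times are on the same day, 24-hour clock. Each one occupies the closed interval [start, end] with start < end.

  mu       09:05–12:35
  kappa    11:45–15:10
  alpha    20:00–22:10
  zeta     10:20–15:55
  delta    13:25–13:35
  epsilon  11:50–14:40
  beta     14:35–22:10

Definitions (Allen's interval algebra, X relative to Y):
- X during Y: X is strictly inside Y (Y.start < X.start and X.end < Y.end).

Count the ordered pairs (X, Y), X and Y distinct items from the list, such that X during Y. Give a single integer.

6

Checking all 42 ordered pairs for relation 'during'; matching pairs in alphabetical order:
(delta, epsilon): delta during epsilon ✓
(delta, kappa): delta during kappa ✓
(delta, zeta): delta during zeta ✓
(epsilon, kappa): epsilon during kappa ✓
(epsilon, zeta): epsilon during zeta ✓
(kappa, zeta): kappa during zeta ✓
Count: 6.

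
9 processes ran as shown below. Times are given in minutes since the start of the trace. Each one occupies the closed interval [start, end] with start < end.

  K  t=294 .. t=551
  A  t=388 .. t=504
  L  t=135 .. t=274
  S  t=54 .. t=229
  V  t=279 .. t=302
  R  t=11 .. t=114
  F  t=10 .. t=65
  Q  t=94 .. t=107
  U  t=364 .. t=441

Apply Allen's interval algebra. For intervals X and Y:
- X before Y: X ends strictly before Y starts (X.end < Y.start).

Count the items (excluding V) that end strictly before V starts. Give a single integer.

5

Target V = [t=279, t=302].
A [t=388, t=504] → after → no.
F [t=10, t=65] → before → counts.
K [t=294, t=551] → overlapped-by → no.
L [t=135, t=274] → before → counts.
Q [t=94, t=107] → before → counts.
R [t=11, t=114] → before → counts.
S [t=54, t=229] → before → counts.
U [t=364, t=441] → after → no.
Total: 5.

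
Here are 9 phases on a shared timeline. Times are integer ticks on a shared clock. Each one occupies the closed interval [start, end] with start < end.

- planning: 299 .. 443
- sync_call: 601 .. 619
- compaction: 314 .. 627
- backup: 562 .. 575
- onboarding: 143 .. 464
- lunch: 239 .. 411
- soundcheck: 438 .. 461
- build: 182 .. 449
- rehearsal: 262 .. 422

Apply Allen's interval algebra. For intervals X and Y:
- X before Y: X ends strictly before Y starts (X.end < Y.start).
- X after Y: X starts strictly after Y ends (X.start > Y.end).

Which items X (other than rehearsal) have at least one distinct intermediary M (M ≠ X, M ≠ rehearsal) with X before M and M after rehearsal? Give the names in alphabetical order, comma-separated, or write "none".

Target rehearsal = [262, 422].
Intermediaries M with M after rehearsal: backup, soundcheck, sync_call.
Via backup — items with X before backup: build, lunch, onboarding, planning, soundcheck.
Via soundcheck — items with X before soundcheck: lunch.
Via sync_call — items with X before sync_call: backup, build, lunch, onboarding, planning, soundcheck.
Union: backup, build, lunch, onboarding, planning, soundcheck.

backup, build, lunch, onboarding, planning, soundcheck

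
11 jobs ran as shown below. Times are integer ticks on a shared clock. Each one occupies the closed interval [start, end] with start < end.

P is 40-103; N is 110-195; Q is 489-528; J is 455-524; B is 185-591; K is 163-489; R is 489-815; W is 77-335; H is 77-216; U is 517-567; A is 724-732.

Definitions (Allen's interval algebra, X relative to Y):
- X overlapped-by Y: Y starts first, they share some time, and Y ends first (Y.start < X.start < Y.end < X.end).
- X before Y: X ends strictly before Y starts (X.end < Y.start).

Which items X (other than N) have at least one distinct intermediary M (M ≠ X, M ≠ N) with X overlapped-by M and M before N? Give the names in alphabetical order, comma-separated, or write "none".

H, W

Target N = [110, 195].
Intermediaries M with M before N: P.
Via P — items with X overlapped-by P: H, W.
Union: H, W.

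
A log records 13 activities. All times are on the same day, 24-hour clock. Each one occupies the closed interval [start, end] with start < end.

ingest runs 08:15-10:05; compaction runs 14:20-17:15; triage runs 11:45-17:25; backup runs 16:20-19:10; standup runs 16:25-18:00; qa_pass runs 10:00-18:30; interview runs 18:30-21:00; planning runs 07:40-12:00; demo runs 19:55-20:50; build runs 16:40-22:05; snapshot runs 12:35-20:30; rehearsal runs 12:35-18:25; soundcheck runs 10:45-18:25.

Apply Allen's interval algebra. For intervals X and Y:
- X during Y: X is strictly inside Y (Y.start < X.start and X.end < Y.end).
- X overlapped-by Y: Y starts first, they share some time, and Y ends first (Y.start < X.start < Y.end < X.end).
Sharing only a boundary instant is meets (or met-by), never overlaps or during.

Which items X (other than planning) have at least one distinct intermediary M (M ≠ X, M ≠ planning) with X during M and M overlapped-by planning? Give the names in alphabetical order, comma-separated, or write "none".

compaction, rehearsal, soundcheck, standup, triage

Target planning = [07:40, 12:00].
Intermediaries M with M overlapped-by planning: qa_pass, soundcheck, triage.
Via qa_pass — items with X during qa_pass: compaction, rehearsal, soundcheck, standup, triage.
Via soundcheck — items with X during soundcheck: compaction, standup, triage.
Via triage — items with X during triage: compaction.
Union: compaction, rehearsal, soundcheck, standup, triage.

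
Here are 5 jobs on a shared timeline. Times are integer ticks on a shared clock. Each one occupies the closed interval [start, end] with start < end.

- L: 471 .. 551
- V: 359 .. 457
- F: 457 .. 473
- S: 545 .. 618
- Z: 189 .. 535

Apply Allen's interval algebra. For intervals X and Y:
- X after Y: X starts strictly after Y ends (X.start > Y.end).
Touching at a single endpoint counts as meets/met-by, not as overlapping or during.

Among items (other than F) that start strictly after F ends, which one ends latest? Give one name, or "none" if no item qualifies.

Target F = [457, 473].
L [471, 551] → overlapped-by → excluded.
S [545, 618] → after → candidate.
V [359, 457] → meets → excluded.
Z [189, 535] → contains → excluded.
Among candidates, latest end is 618 → S.

S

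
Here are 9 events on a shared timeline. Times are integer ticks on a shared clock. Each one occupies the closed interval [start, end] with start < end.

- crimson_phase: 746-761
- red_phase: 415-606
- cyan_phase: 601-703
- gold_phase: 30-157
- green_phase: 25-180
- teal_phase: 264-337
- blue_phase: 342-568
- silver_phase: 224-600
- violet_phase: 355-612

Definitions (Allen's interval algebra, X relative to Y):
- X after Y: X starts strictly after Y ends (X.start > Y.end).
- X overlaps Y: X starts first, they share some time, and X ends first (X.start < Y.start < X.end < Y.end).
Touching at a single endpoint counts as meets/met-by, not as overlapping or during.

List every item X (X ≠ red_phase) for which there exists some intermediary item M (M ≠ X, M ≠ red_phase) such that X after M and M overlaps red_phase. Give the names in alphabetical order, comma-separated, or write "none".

Target red_phase = [415, 606].
Intermediaries M with M overlaps red_phase: blue_phase, silver_phase.
Via blue_phase — items with X after blue_phase: crimson_phase, cyan_phase.
Via silver_phase — items with X after silver_phase: crimson_phase, cyan_phase.
Union: crimson_phase, cyan_phase.

crimson_phase, cyan_phase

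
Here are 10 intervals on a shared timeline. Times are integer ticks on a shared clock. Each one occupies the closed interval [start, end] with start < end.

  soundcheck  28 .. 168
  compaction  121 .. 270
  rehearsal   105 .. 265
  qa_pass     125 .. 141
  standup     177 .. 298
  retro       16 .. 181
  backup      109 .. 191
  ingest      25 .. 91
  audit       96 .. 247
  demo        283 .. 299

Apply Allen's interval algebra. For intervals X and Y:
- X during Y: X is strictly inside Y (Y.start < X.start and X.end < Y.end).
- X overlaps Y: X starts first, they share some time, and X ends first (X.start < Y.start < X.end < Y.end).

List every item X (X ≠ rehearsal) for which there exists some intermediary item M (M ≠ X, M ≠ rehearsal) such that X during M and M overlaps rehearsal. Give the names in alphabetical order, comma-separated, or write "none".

Target rehearsal = [105, 265].
Intermediaries M with M overlaps rehearsal: audit, retro, soundcheck.
Via audit — items with X during audit: backup, qa_pass.
Via retro — items with X during retro: ingest, qa_pass, soundcheck.
Via soundcheck — items with X during soundcheck: qa_pass.
Union: backup, ingest, qa_pass, soundcheck.

backup, ingest, qa_pass, soundcheck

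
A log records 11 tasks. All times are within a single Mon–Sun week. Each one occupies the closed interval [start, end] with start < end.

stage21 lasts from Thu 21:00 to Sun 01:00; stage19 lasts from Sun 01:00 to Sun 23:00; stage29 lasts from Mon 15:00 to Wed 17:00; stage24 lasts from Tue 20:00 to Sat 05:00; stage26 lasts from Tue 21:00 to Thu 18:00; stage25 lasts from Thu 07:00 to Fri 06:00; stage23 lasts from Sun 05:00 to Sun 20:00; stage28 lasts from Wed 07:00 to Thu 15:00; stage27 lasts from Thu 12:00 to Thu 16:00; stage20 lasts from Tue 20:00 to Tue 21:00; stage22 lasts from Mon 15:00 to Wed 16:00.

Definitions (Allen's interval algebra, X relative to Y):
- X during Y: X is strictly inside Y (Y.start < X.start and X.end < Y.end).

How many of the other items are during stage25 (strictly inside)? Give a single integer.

Target stage25 = [Thu 07:00, Fri 06:00].
stage19 [Sun 01:00, Sun 23:00] → after → no.
stage20 [Tue 20:00, Tue 21:00] → before → no.
stage21 [Thu 21:00, Sun 01:00] → overlapped-by → no.
stage22 [Mon 15:00, Wed 16:00] → before → no.
stage23 [Sun 05:00, Sun 20:00] → after → no.
stage24 [Tue 20:00, Sat 05:00] → contains → no.
stage26 [Tue 21:00, Thu 18:00] → overlaps → no.
stage27 [Thu 12:00, Thu 16:00] → during → counts.
stage28 [Wed 07:00, Thu 15:00] → overlaps → no.
stage29 [Mon 15:00, Wed 17:00] → before → no.
Total: 1.

1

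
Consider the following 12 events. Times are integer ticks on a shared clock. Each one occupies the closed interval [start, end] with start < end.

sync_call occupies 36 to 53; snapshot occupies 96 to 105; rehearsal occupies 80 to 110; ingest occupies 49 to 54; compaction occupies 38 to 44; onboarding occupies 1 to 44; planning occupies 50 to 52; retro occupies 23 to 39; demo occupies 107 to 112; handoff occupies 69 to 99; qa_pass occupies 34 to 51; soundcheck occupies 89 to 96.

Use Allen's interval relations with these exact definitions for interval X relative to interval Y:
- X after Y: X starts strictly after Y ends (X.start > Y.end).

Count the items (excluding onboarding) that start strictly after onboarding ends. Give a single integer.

Target onboarding = [1, 44].
compaction [38, 44] → finishes → no.
demo [107, 112] → after → counts.
handoff [69, 99] → after → counts.
ingest [49, 54] → after → counts.
planning [50, 52] → after → counts.
qa_pass [34, 51] → overlapped-by → no.
rehearsal [80, 110] → after → counts.
retro [23, 39] → during → no.
snapshot [96, 105] → after → counts.
soundcheck [89, 96] → after → counts.
sync_call [36, 53] → overlapped-by → no.
Total: 7.

7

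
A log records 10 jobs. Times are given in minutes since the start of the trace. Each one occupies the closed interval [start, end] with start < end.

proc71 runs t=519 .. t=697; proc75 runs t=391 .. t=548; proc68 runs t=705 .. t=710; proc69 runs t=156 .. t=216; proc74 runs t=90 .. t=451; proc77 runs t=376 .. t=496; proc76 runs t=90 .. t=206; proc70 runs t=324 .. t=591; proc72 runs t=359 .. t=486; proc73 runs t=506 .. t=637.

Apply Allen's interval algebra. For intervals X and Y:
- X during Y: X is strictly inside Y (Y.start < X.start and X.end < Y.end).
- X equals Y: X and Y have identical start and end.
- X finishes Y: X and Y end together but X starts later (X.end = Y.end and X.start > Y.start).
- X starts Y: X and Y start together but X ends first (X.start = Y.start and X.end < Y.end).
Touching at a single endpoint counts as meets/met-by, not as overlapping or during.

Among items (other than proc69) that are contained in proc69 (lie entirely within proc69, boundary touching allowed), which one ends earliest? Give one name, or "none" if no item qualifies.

Target proc69 = [t=156, t=216].
proc68 [t=705, t=710] → after → excluded.
proc70 [t=324, t=591] → after → excluded.
proc71 [t=519, t=697] → after → excluded.
proc72 [t=359, t=486] → after → excluded.
proc73 [t=506, t=637] → after → excluded.
proc74 [t=90, t=451] → contains → excluded.
proc75 [t=391, t=548] → after → excluded.
proc76 [t=90, t=206] → overlaps → excluded.
proc77 [t=376, t=496] → after → excluded.
No candidates → none.

none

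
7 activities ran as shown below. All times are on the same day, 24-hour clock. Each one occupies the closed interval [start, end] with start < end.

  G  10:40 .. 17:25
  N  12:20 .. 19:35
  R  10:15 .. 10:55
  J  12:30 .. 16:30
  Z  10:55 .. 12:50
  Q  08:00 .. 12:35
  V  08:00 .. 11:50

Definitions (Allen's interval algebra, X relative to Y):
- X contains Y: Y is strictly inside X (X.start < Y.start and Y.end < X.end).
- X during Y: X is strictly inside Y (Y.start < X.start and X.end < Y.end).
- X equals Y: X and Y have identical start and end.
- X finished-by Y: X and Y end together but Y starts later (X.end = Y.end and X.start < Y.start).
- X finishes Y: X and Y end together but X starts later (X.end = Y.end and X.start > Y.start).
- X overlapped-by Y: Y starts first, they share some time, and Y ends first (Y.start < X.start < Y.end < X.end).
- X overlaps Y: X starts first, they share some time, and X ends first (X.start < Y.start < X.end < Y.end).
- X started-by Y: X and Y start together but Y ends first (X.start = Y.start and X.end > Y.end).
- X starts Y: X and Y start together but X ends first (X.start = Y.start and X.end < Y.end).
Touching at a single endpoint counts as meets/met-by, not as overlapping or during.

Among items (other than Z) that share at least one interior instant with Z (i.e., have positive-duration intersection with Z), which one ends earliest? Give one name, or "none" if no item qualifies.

V

Target Z = [10:55, 12:50].
G [10:40, 17:25] → contains → candidate.
J [12:30, 16:30] → overlapped-by → candidate.
N [12:20, 19:35] → overlapped-by → candidate.
Q [08:00, 12:35] → overlaps → candidate.
R [10:15, 10:55] → meets → excluded.
V [08:00, 11:50] → overlaps → candidate.
Among candidates, earliest end is 11:50 → V.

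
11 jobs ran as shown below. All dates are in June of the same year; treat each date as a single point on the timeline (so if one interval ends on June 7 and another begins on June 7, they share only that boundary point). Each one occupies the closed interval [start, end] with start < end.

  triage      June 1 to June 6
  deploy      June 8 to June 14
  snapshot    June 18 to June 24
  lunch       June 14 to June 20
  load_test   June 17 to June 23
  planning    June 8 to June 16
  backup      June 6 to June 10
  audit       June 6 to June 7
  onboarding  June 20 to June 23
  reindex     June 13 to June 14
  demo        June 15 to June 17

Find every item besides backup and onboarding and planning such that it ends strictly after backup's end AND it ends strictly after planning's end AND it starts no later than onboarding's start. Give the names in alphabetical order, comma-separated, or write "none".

demo, load_test, lunch, snapshot

Conditions: its end is strictly after backup's end (X.end > June 10) AND its end is strictly after planning's end (X.end > June 16) AND its start is no later than onboarding's start (X.start <= June 20).
audit: end June 7 > June 10? ✗; end June 7 > June 16? ✗; start June 6 <= June 20? ✓ → no.
demo: end June 17 > June 10? ✓; end June 17 > June 16? ✓; start June 15 <= June 20? ✓ → yes.
deploy: end June 14 > June 10? ✓; end June 14 > June 16? ✗; start June 8 <= June 20? ✓ → no.
load_test: end June 23 > June 10? ✓; end June 23 > June 16? ✓; start June 17 <= June 20? ✓ → yes.
lunch: end June 20 > June 10? ✓; end June 20 > June 16? ✓; start June 14 <= June 20? ✓ → yes.
reindex: end June 14 > June 10? ✓; end June 14 > June 16? ✗; start June 13 <= June 20? ✓ → no.
snapshot: end June 24 > June 10? ✓; end June 24 > June 16? ✓; start June 18 <= June 20? ✓ → yes.
triage: end June 6 > June 10? ✗; end June 6 > June 16? ✗; start June 1 <= June 20? ✓ → no.
Result: demo, load_test, lunch, snapshot.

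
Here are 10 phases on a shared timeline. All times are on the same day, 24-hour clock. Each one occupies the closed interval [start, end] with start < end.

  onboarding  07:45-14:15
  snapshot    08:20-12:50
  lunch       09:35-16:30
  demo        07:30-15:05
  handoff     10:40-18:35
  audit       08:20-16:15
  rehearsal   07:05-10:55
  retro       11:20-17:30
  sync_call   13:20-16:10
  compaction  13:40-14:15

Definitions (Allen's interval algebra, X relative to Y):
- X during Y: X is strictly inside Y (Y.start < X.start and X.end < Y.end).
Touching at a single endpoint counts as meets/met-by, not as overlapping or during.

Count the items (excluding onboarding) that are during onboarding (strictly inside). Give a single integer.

Target onboarding = [07:45, 14:15].
audit [08:20, 16:15] → overlapped-by → no.
compaction [13:40, 14:15] → finishes → no.
demo [07:30, 15:05] → contains → no.
handoff [10:40, 18:35] → overlapped-by → no.
lunch [09:35, 16:30] → overlapped-by → no.
rehearsal [07:05, 10:55] → overlaps → no.
retro [11:20, 17:30] → overlapped-by → no.
snapshot [08:20, 12:50] → during → counts.
sync_call [13:20, 16:10] → overlapped-by → no.
Total: 1.

1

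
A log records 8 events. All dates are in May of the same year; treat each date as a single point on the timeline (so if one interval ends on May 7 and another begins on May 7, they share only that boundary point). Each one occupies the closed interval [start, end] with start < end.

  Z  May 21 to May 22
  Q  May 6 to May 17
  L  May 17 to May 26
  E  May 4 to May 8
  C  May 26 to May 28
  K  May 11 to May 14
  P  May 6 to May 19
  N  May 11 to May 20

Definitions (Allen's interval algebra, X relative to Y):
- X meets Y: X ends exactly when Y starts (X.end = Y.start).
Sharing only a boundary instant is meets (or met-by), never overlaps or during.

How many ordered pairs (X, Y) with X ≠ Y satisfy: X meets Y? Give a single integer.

2

Checking all 56 ordered pairs for relation 'meets'; matching pairs in alphabetical order:
(L, C): L meets C ✓
(Q, L): Q meets L ✓
Count: 2.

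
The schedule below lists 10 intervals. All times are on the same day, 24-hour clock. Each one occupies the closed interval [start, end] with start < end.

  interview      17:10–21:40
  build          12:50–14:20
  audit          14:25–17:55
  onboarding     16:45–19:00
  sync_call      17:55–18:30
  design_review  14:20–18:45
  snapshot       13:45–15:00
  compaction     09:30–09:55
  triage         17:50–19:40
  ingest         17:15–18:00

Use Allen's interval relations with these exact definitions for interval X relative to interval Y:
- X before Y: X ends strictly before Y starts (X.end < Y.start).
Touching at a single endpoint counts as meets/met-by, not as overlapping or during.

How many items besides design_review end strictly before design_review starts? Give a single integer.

1

Target design_review = [14:20, 18:45].
audit [14:25, 17:55] → during → no.
build [12:50, 14:20] → meets → no.
compaction [09:30, 09:55] → before → counts.
ingest [17:15, 18:00] → during → no.
interview [17:10, 21:40] → overlapped-by → no.
onboarding [16:45, 19:00] → overlapped-by → no.
snapshot [13:45, 15:00] → overlaps → no.
sync_call [17:55, 18:30] → during → no.
triage [17:50, 19:40] → overlapped-by → no.
Total: 1.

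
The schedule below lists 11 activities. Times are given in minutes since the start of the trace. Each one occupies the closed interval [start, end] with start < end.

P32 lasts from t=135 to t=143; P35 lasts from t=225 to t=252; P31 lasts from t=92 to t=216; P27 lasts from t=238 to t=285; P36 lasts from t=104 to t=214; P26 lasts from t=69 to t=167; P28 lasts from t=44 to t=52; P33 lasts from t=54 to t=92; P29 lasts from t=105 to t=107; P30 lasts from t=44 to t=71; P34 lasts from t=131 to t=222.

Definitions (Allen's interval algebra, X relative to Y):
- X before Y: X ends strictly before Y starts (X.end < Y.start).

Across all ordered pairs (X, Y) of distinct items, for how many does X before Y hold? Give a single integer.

Checking all 110 ordered pairs for relation 'before'; matching pairs in alphabetical order:
(P26, P27): P26 before P27 ✓
(P26, P35): P26 before P35 ✓
(P28, P26): P28 before P26 ✓
(P28, P27): P28 before P27 ✓
(P28, P29): P28 before P29 ✓
(P28, P31): P28 before P31 ✓
(P28, P32): P28 before P32 ✓
(P28, P33): P28 before P33 ✓
(P28, P34): P28 before P34 ✓
(P28, P35): P28 before P35 ✓
(P28, P36): P28 before P36 ✓
(P29, P27): P29 before P27 ✓
(P29, P32): P29 before P32 ✓
(P29, P34): P29 before P34 ✓
(P29, P35): P29 before P35 ✓
(P30, P27): P30 before P27 ✓
(P30, P29): P30 before P29 ✓
(P30, P31): P30 before P31 ✓
(P30, P32): P30 before P32 ✓
(P30, P34): P30 before P34 ✓
(P30, P35): P30 before P35 ✓
(P30, P36): P30 before P36 ✓
(P31, P27): P31 before P27 ✓
(P31, P35): P31 before P35 ✓
... plus 12 further pairs not listed.
Count: 36.

36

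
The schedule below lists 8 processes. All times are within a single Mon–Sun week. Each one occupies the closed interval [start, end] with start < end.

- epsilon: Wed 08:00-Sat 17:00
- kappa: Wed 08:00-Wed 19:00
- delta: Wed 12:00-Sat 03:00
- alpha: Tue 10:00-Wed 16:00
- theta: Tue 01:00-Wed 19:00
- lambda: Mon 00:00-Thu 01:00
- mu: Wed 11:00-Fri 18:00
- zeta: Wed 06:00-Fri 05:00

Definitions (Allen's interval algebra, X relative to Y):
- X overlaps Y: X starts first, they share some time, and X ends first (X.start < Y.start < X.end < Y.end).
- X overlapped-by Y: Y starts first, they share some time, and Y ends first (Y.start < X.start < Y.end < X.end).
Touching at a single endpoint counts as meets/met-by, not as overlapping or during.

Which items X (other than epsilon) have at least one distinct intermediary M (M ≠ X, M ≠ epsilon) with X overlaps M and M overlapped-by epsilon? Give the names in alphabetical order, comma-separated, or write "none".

Target epsilon = [Wed 08:00, Sat 17:00].
Intermediaries M with M overlapped-by epsilon: none.
Union: none.

none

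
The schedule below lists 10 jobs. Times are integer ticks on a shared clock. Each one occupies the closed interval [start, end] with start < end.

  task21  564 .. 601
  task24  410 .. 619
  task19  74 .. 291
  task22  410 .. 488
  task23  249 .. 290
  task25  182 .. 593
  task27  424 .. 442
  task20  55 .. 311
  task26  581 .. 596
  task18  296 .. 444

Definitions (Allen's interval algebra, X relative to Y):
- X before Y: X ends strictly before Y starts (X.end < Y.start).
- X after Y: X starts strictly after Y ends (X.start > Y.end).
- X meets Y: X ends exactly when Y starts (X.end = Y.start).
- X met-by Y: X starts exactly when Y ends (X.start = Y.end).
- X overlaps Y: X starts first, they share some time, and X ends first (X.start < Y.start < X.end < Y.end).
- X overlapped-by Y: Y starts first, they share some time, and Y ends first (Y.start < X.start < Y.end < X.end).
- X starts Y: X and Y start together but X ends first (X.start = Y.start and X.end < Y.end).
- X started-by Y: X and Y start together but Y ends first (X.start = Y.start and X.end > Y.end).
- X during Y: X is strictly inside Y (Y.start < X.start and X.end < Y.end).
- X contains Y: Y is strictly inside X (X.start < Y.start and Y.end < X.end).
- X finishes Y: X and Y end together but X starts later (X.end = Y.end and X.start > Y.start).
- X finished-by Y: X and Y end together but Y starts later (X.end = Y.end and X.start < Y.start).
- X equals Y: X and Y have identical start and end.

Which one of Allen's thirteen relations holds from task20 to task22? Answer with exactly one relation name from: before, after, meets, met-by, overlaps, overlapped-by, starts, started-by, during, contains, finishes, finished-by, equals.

task20 = [55, 311]; task22 = [410, 488].
Compare endpoints: task20.start < task22.start, task20.start < task22.end, task20.end < task22.start, task20.end < task22.end.
That pattern is 'before'.

before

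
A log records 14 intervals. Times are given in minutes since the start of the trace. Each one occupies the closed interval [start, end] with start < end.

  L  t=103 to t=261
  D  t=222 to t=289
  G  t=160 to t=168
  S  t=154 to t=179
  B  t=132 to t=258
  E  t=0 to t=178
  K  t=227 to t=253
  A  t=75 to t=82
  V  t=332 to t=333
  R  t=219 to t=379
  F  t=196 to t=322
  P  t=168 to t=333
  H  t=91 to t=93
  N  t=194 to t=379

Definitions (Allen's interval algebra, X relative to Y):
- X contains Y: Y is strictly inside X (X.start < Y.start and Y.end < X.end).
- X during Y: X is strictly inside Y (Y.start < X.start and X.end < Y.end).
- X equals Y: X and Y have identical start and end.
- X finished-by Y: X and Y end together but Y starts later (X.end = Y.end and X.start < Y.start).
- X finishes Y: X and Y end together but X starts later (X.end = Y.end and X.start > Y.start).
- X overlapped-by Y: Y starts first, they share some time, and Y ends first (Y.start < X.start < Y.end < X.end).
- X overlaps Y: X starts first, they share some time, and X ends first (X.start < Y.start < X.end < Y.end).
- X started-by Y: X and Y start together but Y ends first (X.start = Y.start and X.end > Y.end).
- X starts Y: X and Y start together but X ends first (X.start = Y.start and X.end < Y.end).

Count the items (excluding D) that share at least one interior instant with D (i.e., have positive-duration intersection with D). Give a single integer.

Target D = [t=222, t=289].
A [t=75, t=82] → before → no.
B [t=132, t=258] → overlaps → counts.
E [t=0, t=178] → before → no.
F [t=196, t=322] → contains → counts.
G [t=160, t=168] → before → no.
H [t=91, t=93] → before → no.
K [t=227, t=253] → during → counts.
L [t=103, t=261] → overlaps → counts.
N [t=194, t=379] → contains → counts.
P [t=168, t=333] → contains → counts.
R [t=219, t=379] → contains → counts.
S [t=154, t=179] → before → no.
V [t=332, t=333] → after → no.
Total: 7.

7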